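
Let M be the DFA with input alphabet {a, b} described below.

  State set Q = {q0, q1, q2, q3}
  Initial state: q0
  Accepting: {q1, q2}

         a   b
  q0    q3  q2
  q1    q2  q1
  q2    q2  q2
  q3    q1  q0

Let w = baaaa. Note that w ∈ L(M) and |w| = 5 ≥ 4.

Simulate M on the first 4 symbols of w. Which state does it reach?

Run of M on the first 4 characters of w = b a a a:
  step 0: q0  (start)
  step 1: q2  (read b: q0→q2)
  step 2: q2  (read a: q2→q2)
  step 3: q2  (read a: q2→q2)
  step 4: q2  (read a: q2→q2)

After reading 4 characters, M is in state q2.

q2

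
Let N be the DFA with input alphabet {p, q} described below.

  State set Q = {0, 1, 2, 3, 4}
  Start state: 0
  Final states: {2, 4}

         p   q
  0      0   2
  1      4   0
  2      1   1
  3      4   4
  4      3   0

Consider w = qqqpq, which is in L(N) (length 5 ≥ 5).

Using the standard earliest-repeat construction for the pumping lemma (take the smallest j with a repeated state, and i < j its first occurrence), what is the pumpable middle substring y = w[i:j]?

State sequence: 0 -q-> 2 -q-> 1 -q-> 0 -p-> 0 -q-> 2
First repeat at step 3: 0 was already visited.

So i = 0, j = 3, giving x = w[0:0] = ε, y = w[0:3] = qqq, z = w[3:5] = pq.
Check: |xy| = 3 ≤ 5 and |y| = 3 ≥ 1. Reading y takes N from 0 back to 0, so every xyⁱz is accepted.
Since N has 5 states, any run of length ≥ 5 visits 5+1 states, so by pigeonhole some state repeats within the first 5 steps — that repeat gives the pumpable loop.

qqq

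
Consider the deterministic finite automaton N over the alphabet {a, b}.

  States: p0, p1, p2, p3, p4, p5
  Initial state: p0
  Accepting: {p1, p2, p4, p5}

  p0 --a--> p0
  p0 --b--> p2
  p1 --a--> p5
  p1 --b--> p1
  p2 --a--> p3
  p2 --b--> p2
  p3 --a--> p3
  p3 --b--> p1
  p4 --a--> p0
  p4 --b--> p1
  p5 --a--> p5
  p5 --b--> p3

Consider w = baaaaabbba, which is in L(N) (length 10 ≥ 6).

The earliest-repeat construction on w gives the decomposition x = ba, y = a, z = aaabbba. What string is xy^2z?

xy^2z = ba·a·a·aaabbba = baaaaaabbba.
Reading y = a takes N from p3 back to p3, so after x·y·y the machine is still in p3, and z then leads to the accepting state p5. Hence baaaaaabbba ∈ L(N).

baaaaaabbba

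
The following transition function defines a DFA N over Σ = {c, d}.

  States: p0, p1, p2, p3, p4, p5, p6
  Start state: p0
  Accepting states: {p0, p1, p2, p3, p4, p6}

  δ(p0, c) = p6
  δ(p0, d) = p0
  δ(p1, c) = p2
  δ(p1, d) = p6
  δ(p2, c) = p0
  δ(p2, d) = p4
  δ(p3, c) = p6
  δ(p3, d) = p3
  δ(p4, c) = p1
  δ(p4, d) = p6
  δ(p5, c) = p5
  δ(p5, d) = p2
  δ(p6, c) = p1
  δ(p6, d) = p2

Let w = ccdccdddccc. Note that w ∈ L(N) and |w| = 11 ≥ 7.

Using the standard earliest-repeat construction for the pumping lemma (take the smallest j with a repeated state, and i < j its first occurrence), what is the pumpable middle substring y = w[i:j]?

Run of N on w = c c d c c d d d c c c:
  step 0: p0  (start)
  step 1: p6  (read c: p0→p6)
  step 2: p1  (read c: p6→p1)
  step 3: p6  (read d: p1→p6)   ← first repeat (p6 seen earlier)
  step 4: p1  (read c: p6→p1)
  step 5: p2  (read c: p1→p2)
  step 6: p4  (read d: p2→p4)
  step 7: p6  (read d: p4→p6)
  step 8: p2  (read d: p6→p2)
  step 9: p0  (read c: p2→p0)
  step 10: p6  (read c: p0→p6)
  step 11: p1  (read c: p6→p1)

So i = 1, j = 3, giving x = w[0:1] = c, y = w[1:3] = cd, z = w[3:11] = ccdddccc.
Check: |xy| = 3 ≤ 7 and |y| = 2 ≥ 1. Reading y takes N from p6 back to p6, so every xyⁱz is accepted.

cd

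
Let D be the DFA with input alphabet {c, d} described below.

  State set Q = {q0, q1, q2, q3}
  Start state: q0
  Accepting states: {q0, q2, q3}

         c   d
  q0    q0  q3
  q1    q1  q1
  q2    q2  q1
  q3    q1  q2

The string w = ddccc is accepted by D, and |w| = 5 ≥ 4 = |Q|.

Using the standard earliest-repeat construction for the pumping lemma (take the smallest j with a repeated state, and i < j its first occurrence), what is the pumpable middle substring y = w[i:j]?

State sequence: q0 -d-> q3 -d-> q2 -c-> q2 -c-> q2 -c-> q2
First repeat at step 3: q2 was already visited.

So i = 2, j = 3, giving x = w[0:2] = dd, y = w[2:3] = c, z = w[3:5] = cc.
Check: |xy| = 3 ≤ 4 and |y| = 1 ≥ 1. Reading y takes D from q2 back to q2, so every xyⁱz is accepted.

c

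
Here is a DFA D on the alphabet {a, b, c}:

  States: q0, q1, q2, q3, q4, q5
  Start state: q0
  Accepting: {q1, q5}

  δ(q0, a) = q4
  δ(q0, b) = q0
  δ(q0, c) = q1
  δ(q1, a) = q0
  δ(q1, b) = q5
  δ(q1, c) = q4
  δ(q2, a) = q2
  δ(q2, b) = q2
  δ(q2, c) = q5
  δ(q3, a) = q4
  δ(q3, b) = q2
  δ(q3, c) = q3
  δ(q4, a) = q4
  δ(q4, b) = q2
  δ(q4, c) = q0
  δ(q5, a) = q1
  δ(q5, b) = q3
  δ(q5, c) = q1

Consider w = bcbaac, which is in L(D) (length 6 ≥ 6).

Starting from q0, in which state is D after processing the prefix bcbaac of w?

Run of D on the first 6 characters of w = b c b a a c:
  step 0: q0  (start)
  step 1: q0  (read b: q0→q0)
  step 2: q1  (read c: q0→q1)
  step 3: q5  (read b: q1→q5)
  step 4: q1  (read a: q5→q1)
  step 5: q0  (read a: q1→q0)
  step 6: q1  (read c: q0→q1)

After reading 6 characters, D is in state q1.

q1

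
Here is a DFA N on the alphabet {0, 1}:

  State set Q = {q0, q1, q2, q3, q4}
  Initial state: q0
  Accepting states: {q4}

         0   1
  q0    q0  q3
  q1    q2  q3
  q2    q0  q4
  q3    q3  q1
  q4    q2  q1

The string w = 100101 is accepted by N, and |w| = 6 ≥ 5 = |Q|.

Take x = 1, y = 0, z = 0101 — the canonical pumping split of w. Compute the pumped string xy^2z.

xy^2z = 1·0·0·0101 = 1000101.
Reading y = 0 takes N from q3 back to q3, so after x·y·y the machine is still in q3, and z then leads to the accepting state q4. Hence 1000101 ∈ L(N).

1000101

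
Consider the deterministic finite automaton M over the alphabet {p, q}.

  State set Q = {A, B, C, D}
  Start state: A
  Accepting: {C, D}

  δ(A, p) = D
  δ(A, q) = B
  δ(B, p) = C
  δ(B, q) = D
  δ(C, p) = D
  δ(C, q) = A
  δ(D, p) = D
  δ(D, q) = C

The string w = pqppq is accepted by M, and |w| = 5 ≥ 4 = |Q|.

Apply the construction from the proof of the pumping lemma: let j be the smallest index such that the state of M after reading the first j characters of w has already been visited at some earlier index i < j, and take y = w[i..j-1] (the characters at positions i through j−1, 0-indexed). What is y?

qp

State sequence: A -p-> D -q-> C -p-> D -p-> D -q-> C
First repeat at step 3: D was already visited.

So i = 1, j = 3, giving x = w[0:1] = p, y = w[1:3] = qp, z = w[3:5] = pq.
Check: |xy| = 3 ≤ 4 and |y| = 2 ≥ 1. Reading y takes M from D back to D, so every xyⁱz is accepted.
Since M has 4 states, any run of length ≥ 4 visits 4+1 states, so by pigeonhole some state repeats within the first 4 steps — that repeat gives the pumpable loop.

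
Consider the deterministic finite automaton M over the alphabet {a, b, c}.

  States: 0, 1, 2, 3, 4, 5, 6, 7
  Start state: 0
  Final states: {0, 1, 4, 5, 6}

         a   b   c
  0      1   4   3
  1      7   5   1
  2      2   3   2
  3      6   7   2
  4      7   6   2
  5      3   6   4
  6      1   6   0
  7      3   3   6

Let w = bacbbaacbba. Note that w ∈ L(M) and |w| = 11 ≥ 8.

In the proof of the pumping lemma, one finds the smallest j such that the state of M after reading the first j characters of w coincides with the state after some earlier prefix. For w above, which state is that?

6

Run of M on w = b a c b b a a c b b a:
  step 0: 0  (start)
  step 1: 4  (read b: 0→4)
  step 2: 7  (read a: 4→7)
  step 3: 6  (read c: 7→6)
  step 4: 6  (read b: 6→6)   ← first repeat (6 seen earlier)
  step 5: 6  (read b: 6→6)
  step 6: 1  (read a: 6→1)
  step 7: 7  (read a: 1→7)
  step 8: 6  (read c: 7→6)
  step 9: 6  (read b: 6→6)
  step 10: 6  (read b: 6→6)
  step 11: 1  (read a: 6→1)

The earliest repeat is at step j = 4: M is in 6, which it already visited at step i = 3.
With |Q| = 8, pigeonhole forces a state repeat no later than step 8; the substring read between the first and second visits to that state can be pumped.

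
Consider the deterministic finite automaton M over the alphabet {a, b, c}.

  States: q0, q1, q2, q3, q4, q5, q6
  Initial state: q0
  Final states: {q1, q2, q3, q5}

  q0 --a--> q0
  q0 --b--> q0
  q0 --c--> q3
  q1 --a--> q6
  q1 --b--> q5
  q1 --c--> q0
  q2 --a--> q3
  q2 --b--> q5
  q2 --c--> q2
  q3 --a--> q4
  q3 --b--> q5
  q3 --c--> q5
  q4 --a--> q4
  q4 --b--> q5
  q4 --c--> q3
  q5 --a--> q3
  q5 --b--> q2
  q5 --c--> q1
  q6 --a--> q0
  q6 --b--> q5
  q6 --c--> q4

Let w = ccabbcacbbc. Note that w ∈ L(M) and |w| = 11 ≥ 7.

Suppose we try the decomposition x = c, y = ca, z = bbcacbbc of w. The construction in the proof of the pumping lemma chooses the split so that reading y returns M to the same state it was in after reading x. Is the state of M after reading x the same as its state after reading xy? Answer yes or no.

State sequence: q0 -c-> q3 -c-> q5 -a-> q3

After x (step 1): q3. After xy (step 3): q3.
They match, so y = ca drives M around a cycle from q3 back to itself; pumping y any number of times keeps M in q3 before reading z, and xyⁱz ∈ L(M) for every i ≥ 0.

yes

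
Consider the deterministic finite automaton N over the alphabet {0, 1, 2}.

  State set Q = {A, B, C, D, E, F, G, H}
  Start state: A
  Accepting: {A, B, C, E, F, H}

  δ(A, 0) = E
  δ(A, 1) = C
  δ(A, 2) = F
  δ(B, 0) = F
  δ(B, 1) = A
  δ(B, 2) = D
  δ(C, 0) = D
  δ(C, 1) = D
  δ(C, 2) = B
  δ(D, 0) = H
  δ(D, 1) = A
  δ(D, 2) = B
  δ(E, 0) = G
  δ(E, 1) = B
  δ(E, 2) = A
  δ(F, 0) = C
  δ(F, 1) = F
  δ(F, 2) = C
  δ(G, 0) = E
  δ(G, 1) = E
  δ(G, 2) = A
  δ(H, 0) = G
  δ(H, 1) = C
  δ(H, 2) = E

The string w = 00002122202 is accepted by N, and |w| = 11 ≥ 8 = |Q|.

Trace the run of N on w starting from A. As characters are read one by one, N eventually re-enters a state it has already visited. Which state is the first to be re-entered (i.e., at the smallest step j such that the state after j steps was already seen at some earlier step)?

E

State sequence: A -0-> E -0-> G -0-> E -0-> G -2-> A -1-> C -2-> B -2-> D -2-> B -0-> F -2-> C
First repeat at step 3: E was already visited.

The earliest repeat is at step j = 3: N is in E, which it already visited at step i = 1.
Pumping length from the standard proof: p = 8 (the number of states). The repeated state found above gives |xy| = j ≤ 8 and |y| = j − i ≥ 1.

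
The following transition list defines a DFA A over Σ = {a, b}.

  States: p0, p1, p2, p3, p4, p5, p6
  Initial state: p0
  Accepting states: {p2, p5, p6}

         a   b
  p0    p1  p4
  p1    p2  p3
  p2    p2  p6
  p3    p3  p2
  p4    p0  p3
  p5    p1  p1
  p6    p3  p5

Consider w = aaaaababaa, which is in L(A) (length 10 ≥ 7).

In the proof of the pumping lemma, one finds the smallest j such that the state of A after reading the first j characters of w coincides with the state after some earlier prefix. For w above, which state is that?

p2

Run of A on w = a a a a a b a b a a:
  step 0: p0  (start)
  step 1: p1  (read a: p0→p1)
  step 2: p2  (read a: p1→p2)
  step 3: p2  (read a: p2→p2)   ← first repeat (p2 seen earlier)
  step 4: p2  (read a: p2→p2)
  step 5: p2  (read a: p2→p2)
  step 6: p6  (read b: p2→p6)
  step 7: p3  (read a: p6→p3)
  step 8: p2  (read b: p3→p2)
  step 9: p2  (read a: p2→p2)
  step 10: p2  (read a: p2→p2)

The earliest repeat is at step j = 3: A is in p2, which it already visited at step i = 2.
Since A has 7 states, any run of length ≥ 7 visits 7+1 states, so by pigeonhole some state repeats within the first 7 steps — that repeat gives the pumpable loop.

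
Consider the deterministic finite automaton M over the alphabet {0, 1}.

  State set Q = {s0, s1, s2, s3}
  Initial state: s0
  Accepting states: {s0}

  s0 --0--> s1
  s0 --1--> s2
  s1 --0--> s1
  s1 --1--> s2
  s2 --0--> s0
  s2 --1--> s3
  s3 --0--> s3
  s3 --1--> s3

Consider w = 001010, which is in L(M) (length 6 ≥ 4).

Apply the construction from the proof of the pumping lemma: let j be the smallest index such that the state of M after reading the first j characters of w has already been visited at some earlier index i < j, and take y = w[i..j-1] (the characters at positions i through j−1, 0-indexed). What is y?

State sequence: s0 -0-> s1 -0-> s1 -1-> s2 -0-> s0 -1-> s2 -0-> s0
First repeat at step 2: s1 was already visited.

So i = 1, j = 2, giving x = w[0:1] = 0, y = w[1:2] = 0, z = w[2:6] = 1010.
Check: |xy| = 2 ≤ 4 and |y| = 1 ≥ 1. Reading y takes M from s1 back to s1, so every xyⁱz is accepted.
Since M has 4 states, any run of length ≥ 4 visits 4+1 states, so by pigeonhole some state repeats within the first 4 steps — that repeat gives the pumpable loop.

0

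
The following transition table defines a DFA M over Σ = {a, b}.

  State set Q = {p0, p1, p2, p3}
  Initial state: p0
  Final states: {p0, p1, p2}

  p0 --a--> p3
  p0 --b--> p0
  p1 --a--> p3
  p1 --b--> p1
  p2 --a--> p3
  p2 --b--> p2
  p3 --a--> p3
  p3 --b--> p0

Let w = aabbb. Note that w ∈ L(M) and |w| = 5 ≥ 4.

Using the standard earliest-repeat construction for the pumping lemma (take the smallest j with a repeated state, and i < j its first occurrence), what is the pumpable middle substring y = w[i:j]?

State sequence: p0 -a-> p3 -a-> p3 -b-> p0 -b-> p0 -b-> p0
First repeat at step 2: p3 was already visited.

So i = 1, j = 2, giving x = w[0:1] = a, y = w[1:2] = a, z = w[2:5] = bbb.
Check: |xy| = 2 ≤ 4 and |y| = 1 ≥ 1. Reading y takes M from p3 back to p3, so every xyⁱz is accepted.
The DFA has 4 states, so the proof of the pumping lemma guarantees a repeated state among the first 4+1 visited; the segment between the two visits is the pumpable y.

a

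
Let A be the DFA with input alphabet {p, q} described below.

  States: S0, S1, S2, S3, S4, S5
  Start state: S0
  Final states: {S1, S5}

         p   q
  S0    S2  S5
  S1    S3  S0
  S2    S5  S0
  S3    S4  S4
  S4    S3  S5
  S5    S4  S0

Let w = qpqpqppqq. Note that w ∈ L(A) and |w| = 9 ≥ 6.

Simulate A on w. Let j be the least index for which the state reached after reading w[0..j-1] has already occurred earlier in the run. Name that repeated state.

S5

Run of A on w = q p q p q p p q q:
  step 0: S0  (start)
  step 1: S5  (read q: S0→S5)
  step 2: S4  (read p: S5→S4)
  step 3: S5  (read q: S4→S5)   ← first repeat (S5 seen earlier)
  step 4: S4  (read p: S5→S4)
  step 5: S5  (read q: S4→S5)
  step 6: S4  (read p: S5→S4)
  step 7: S3  (read p: S4→S3)
  step 8: S4  (read q: S3→S4)
  step 9: S5  (read q: S4→S5)

The earliest repeat is at step j = 3: A is in S5, which it already visited at step i = 1.
The DFA has 6 states, so the proof of the pumping lemma guarantees a repeated state among the first 6+1 visited; the segment between the two visits is the pumpable y.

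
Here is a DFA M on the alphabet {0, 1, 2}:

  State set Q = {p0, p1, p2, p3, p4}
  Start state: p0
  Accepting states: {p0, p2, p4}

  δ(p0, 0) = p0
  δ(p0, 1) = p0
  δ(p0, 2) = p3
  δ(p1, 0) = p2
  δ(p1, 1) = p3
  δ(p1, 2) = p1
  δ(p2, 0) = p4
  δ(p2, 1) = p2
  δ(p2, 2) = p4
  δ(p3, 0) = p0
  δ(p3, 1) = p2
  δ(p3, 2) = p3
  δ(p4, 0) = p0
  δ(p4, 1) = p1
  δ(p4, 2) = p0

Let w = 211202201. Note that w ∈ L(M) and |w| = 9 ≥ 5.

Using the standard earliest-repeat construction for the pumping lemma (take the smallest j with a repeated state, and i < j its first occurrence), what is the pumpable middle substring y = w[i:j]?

1

State sequence: p0 -2-> p3 -1-> p2 -1-> p2 -2-> p4 -0-> p0 -2-> p3 -2-> p3 -0-> p0 -1-> p0
First repeat at step 3: p2 was already visited.

So i = 2, j = 3, giving x = w[0:2] = 21, y = w[2:3] = 1, z = w[3:9] = 202201.
Check: |xy| = 3 ≤ 5 and |y| = 1 ≥ 1. Reading y takes M from p2 back to p2, so every xyⁱz is accepted.
With |Q| = 5, pigeonhole forces a state repeat no later than step 5; the substring read between the first and second visits to that state can be pumped.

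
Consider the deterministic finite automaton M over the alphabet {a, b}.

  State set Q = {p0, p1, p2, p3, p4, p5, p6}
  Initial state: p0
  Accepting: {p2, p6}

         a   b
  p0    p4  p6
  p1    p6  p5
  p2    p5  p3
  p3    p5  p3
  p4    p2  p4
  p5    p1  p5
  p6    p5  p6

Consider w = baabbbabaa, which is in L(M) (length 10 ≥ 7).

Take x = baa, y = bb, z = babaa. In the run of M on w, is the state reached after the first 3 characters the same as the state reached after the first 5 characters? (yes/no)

no

Run of M on the first 5 characters of w = b a a b b:
  step 0: p0  (start)
  step 1: p6  (read b: p0→p6)
  step 2: p5  (read a: p6→p5)
  step 3: p1  (read a: p5→p1)
  step 4: p5  (read b: p1→p5)
  step 5: p5  (read b: p5→p5)

After x (step 3): p1. After xy (step 5): p5.
They differ (p1 ≠ p5), so y is not a cycle from the state after x; this split is not the one the pumping-lemma construction produces, and pumping y need not keep the string in L(M).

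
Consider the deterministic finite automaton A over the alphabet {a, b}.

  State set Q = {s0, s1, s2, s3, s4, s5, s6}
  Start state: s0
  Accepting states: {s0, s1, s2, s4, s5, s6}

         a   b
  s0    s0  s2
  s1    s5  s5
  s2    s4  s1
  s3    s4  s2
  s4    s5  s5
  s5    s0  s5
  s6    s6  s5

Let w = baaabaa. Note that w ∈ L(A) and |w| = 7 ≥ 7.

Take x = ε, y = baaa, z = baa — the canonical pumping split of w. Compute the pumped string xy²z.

xy^2z = ε·baaa·baaa·baa = baaabaaabaa.
Reading y = baaa takes A from s0 back to s0, so after x·y·y the machine is still in s0, and z then leads to the accepting state s5. Hence baaabaaabaa ∈ L(A).

baaabaaabaa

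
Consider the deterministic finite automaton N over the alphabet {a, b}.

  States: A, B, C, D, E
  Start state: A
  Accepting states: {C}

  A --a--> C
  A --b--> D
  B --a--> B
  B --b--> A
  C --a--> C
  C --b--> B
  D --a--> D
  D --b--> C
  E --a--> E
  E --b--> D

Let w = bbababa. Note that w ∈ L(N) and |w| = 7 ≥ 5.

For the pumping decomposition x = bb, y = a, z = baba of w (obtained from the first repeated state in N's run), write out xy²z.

bbaababa

xy^2z = bb·a·a·baba = bbaababa.
Reading y = a takes N from C back to C, so after x·y·y the machine is still in C, and z then leads to the accepting state C. Hence bbaababa ∈ L(N).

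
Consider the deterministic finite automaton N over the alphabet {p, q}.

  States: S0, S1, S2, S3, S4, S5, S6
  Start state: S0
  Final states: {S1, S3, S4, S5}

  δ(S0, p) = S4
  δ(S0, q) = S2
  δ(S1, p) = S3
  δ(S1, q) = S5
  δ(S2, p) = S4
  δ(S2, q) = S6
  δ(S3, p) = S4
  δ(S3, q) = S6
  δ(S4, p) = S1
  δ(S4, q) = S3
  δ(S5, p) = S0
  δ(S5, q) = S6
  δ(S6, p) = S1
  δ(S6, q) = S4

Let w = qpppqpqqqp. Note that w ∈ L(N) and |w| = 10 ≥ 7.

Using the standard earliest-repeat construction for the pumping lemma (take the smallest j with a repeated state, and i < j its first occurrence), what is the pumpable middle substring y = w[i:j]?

State sequence: S0 -q-> S2 -p-> S4 -p-> S1 -p-> S3 -q-> S6 -p-> S1 -q-> S5 -q-> S6 -q-> S4 -p-> S1
First repeat at step 6: S1 was already visited.

So i = 3, j = 6, giving x = w[0:3] = qpp, y = w[3:6] = pqp, z = w[6:10] = qqqp.
Check: |xy| = 6 ≤ 7 and |y| = 3 ≥ 1. Reading y takes N from S1 back to S1, so every xyⁱz is accepted.
Pumping length from the standard proof: p = 7 (the number of states). The repeated state found above gives |xy| = j ≤ 7 and |y| = j − i ≥ 1.

pqp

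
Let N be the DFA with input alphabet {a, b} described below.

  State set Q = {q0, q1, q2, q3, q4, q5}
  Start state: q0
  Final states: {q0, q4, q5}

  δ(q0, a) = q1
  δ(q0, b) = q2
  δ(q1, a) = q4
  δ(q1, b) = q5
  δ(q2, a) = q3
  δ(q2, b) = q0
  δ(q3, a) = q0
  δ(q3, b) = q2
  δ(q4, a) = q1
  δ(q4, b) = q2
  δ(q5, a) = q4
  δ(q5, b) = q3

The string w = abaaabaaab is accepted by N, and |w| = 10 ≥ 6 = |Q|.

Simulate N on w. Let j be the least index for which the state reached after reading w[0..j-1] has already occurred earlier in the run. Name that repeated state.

q1

Run of N on w = a b a a a b a a a b:
  step 0: q0  (start)
  step 1: q1  (read a: q0→q1)
  step 2: q5  (read b: q1→q5)
  step 3: q4  (read a: q5→q4)
  step 4: q1  (read a: q4→q1)   ← first repeat (q1 seen earlier)
  step 5: q4  (read a: q1→q4)
  step 6: q2  (read b: q4→q2)
  step 7: q3  (read a: q2→q3)
  step 8: q0  (read a: q3→q0)
  step 9: q1  (read a: q0→q1)
  step 10: q5  (read b: q1→q5)

The earliest repeat is at step j = 4: N is in q1, which it already visited at step i = 1.
The DFA has 6 states, so the proof of the pumping lemma guarantees a repeated state among the first 6+1 visited; the segment between the two visits is the pumpable y.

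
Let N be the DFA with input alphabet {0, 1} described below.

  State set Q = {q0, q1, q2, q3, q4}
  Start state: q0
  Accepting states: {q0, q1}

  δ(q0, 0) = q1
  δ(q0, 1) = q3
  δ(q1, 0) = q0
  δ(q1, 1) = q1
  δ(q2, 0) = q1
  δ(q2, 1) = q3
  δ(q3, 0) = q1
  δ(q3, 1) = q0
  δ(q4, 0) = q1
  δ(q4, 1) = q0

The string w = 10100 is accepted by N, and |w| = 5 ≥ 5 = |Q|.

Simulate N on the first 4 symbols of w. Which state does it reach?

Run of N on the first 4 characters of w = 1 0 1 0:
  step 0: q0  (start)
  step 1: q3  (read 1: q0→q3)
  step 2: q1  (read 0: q3→q1)
  step 3: q1  (read 1: q1→q1)
  step 4: q0  (read 0: q1→q0)

After reading 4 characters, N is in state q0.

q0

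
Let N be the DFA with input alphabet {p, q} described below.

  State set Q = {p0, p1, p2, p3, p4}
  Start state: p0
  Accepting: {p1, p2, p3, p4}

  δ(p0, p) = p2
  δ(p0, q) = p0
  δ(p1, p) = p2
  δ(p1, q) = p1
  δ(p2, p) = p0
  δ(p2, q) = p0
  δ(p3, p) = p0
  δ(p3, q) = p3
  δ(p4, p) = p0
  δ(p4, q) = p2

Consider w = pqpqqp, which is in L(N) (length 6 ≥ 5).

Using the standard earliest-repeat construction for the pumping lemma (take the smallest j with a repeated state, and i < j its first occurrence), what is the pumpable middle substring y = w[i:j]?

pq

State sequence: p0 -p-> p2 -q-> p0 -p-> p2 -q-> p0 -q-> p0 -p-> p2
First repeat at step 2: p0 was already visited.

So i = 0, j = 2, giving x = w[0:0] = ε, y = w[0:2] = pq, z = w[2:6] = pqqp.
Check: |xy| = 2 ≤ 5 and |y| = 2 ≥ 1. Reading y takes N from p0 back to p0, so every xyⁱz is accepted.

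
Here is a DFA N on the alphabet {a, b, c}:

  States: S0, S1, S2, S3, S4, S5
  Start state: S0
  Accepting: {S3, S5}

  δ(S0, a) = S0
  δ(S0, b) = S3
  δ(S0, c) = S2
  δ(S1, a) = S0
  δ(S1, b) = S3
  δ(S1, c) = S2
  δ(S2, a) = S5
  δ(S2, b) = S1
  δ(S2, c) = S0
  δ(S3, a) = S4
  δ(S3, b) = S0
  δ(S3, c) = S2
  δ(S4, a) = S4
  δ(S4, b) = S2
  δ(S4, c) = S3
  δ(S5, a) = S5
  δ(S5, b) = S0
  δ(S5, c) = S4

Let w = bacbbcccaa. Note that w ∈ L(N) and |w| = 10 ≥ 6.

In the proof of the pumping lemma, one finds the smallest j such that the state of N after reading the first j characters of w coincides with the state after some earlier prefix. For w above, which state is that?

S3

State sequence: S0 -b-> S3 -a-> S4 -c-> S3 -b-> S0 -b-> S3 -c-> S2 -c-> S0 -c-> S2 -a-> S5 -a-> S5
First repeat at step 3: S3 was already visited.

The earliest repeat is at step j = 3: N is in S3, which it already visited at step i = 1.
Pumping length from the standard proof: p = 6 (the number of states). The repeated state found above gives |xy| = j ≤ 6 and |y| = j − i ≥ 1.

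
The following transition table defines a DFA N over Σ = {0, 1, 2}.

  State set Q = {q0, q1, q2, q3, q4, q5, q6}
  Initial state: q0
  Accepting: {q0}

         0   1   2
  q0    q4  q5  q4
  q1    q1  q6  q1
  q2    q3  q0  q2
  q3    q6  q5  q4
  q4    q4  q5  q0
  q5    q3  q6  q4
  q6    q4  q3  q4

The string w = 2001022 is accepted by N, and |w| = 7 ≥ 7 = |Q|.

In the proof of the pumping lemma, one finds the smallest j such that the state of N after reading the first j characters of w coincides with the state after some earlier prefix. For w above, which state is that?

q4

State sequence: q0 -2-> q4 -0-> q4 -0-> q4 -1-> q5 -0-> q3 -2-> q4 -2-> q0
First repeat at step 2: q4 was already visited.

The earliest repeat is at step j = 2: N is in q4, which it already visited at step i = 1.
Pumping length from the standard proof: p = 7 (the number of states). The repeated state found above gives |xy| = j ≤ 7 and |y| = j − i ≥ 1.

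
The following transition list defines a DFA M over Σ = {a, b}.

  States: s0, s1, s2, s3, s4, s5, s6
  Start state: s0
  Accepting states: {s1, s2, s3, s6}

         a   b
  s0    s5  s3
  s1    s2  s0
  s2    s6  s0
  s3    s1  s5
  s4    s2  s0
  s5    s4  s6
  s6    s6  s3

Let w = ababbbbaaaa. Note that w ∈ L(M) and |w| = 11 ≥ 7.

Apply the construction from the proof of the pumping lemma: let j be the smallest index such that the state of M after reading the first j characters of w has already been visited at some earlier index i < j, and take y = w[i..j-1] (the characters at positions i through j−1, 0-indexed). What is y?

a

State sequence: s0 -a-> s5 -b-> s6 -a-> s6 -b-> s3 -b-> s5 -b-> s6 -b-> s3 -a-> s1 -a-> s2 -a-> s6 -a-> s6
First repeat at step 3: s6 was already visited.

So i = 2, j = 3, giving x = w[0:2] = ab, y = w[2:3] = a, z = w[3:11] = bbbbaaaa.
Check: |xy| = 3 ≤ 7 and |y| = 1 ≥ 1. Reading y takes M from s6 back to s6, so every xyⁱz is accepted.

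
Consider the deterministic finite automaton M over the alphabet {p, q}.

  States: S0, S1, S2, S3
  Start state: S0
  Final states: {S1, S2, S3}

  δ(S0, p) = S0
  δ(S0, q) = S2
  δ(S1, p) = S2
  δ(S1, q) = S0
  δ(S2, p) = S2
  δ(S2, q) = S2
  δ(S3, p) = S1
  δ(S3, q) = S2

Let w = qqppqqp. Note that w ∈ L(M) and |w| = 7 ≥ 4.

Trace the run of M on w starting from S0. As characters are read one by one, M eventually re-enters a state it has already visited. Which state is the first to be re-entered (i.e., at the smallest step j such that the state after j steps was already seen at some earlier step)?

S2

State sequence: S0 -q-> S2 -q-> S2 -p-> S2 -p-> S2 -q-> S2 -q-> S2 -p-> S2
First repeat at step 2: S2 was already visited.

The earliest repeat is at step j = 2: M is in S2, which it already visited at step i = 1.
The DFA has 4 states, so the proof of the pumping lemma guarantees a repeated state among the first 4+1 visited; the segment between the two visits is the pumpable y.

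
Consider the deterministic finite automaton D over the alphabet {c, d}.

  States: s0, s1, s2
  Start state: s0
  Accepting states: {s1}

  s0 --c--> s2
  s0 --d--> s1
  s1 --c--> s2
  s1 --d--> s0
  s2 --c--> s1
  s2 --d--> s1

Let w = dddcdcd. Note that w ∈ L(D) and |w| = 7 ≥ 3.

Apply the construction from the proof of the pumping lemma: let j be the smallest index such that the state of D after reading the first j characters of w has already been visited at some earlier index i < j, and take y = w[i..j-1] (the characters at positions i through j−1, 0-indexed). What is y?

State sequence: s0 -d-> s1 -d-> s0 -d-> s1 -c-> s2 -d-> s1 -c-> s2 -d-> s1
First repeat at step 2: s0 was already visited.

So i = 0, j = 2, giving x = w[0:0] = ε, y = w[0:2] = dd, z = w[2:7] = dcdcd.
Check: |xy| = 2 ≤ 3 and |y| = 2 ≥ 1. Reading y takes D from s0 back to s0, so every xyⁱz is accepted.
Since D has 3 states, any run of length ≥ 3 visits 3+1 states, so by pigeonhole some state repeats within the first 3 steps — that repeat gives the pumpable loop.

dd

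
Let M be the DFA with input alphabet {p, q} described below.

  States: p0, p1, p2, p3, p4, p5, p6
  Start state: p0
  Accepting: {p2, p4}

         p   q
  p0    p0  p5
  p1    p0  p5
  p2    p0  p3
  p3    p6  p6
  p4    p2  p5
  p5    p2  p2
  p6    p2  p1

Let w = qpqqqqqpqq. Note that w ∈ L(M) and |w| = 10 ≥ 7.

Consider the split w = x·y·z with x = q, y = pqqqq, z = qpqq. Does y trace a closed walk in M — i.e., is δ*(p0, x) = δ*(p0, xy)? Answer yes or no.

yes

Run of M on the first 6 characters of w = q p q q q q:
  step 0: p0  (start)
  step 1: p5  (read q: p0→p5)
  step 2: p2  (read p: p5→p2)
  step 3: p3  (read q: p2→p3)
  step 4: p6  (read q: p3→p6)
  step 5: p1  (read q: p6→p1)
  step 6: p5  (read q: p1→p5)

After x (step 1): p5. After xy (step 6): p5.
They match, so y = pqqqq drives M around a cycle from p5 back to itself; pumping y any number of times keeps M in p5 before reading z, and xyⁱz ∈ L(M) for every i ≥ 0.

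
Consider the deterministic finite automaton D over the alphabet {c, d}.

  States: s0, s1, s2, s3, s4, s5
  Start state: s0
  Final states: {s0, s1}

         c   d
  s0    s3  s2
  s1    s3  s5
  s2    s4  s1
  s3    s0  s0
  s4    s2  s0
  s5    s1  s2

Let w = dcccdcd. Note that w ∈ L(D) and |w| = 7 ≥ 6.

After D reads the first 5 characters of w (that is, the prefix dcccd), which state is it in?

State sequence: s0 -d-> s2 -c-> s4 -c-> s2 -c-> s4 -d-> s0

After reading 5 characters, D is in state s0.
(This kind of state-tracing is the core of the pumping-lemma construction: with 6 states, pigeonhole forces a repeat within the first 6 steps.)

s0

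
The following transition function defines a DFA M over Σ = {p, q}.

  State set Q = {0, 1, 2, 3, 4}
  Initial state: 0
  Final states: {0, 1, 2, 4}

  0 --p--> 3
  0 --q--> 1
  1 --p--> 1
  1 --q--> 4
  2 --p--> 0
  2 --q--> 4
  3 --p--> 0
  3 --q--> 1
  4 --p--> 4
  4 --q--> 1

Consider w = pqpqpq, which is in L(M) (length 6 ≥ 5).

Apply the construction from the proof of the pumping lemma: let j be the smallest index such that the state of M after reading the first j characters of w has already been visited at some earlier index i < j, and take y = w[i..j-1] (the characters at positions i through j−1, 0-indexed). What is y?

Run of M on w = p q p q p q:
  step 0: 0  (start)
  step 1: 3  (read p: 0→3)
  step 2: 1  (read q: 3→1)
  step 3: 1  (read p: 1→1)   ← first repeat (1 seen earlier)
  step 4: 4  (read q: 1→4)
  step 5: 4  (read p: 4→4)
  step 6: 1  (read q: 4→1)

So i = 2, j = 3, giving x = w[0:2] = pq, y = w[2:3] = p, z = w[3:6] = qpq.
Check: |xy| = 3 ≤ 5 and |y| = 1 ≥ 1. Reading y takes M from 1 back to 1, so every xyⁱz is accepted.
The DFA has 5 states, so the proof of the pumping lemma guarantees a repeated state among the first 5+1 visited; the segment between the two visits is the pumpable y.

p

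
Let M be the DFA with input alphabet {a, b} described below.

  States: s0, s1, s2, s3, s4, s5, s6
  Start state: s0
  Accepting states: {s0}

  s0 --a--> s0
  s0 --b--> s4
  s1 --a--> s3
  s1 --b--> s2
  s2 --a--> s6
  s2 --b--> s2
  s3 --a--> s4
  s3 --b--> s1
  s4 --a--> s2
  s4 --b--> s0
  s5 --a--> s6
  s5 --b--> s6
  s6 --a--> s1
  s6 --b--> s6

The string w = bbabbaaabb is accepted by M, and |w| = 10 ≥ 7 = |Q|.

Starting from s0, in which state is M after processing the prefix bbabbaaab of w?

State sequence: s0 -b-> s4 -b-> s0 -a-> s0 -b-> s4 -b-> s0 -a-> s0 -a-> s0 -a-> s0 -b-> s4

After reading 9 characters, M is in state s4.

s4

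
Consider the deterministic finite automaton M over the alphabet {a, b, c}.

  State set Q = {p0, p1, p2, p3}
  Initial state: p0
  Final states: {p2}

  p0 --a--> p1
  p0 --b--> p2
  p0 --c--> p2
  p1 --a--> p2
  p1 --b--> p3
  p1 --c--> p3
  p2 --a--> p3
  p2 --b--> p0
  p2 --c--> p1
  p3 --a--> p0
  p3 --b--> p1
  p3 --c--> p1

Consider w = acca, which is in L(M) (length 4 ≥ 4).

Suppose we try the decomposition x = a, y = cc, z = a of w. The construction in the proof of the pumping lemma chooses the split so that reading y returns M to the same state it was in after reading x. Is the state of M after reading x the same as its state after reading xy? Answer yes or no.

yes

State sequence: p0 -a-> p1 -c-> p3 -c-> p1

After x (step 1): p1. After xy (step 3): p1.
They match, so y = cc drives M around a cycle from p1 back to itself; pumping y any number of times keeps M in p1 before reading z, and xyⁱz ∈ L(M) for every i ≥ 0.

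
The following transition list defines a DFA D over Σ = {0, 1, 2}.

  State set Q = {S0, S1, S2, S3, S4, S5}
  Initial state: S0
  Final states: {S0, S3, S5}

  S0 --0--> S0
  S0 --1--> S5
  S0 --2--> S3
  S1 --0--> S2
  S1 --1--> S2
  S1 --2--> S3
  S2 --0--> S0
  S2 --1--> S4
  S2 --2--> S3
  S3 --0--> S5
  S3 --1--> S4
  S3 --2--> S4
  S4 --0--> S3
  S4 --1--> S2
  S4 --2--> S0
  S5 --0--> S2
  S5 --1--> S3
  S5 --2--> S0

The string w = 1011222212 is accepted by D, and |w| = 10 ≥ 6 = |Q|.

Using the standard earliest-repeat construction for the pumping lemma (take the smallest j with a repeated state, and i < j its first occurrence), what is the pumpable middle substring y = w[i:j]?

Run of D on w = 1 0 1 1 2 2 2 2 1 2:
  step 0: S0  (start)
  step 1: S5  (read 1: S0→S5)
  step 2: S2  (read 0: S5→S2)
  step 3: S4  (read 1: S2→S4)
  step 4: S2  (read 1: S4→S2)   ← first repeat (S2 seen earlier)
  step 5: S3  (read 2: S2→S3)
  step 6: S4  (read 2: S3→S4)
  step 7: S0  (read 2: S4→S0)
  step 8: S3  (read 2: S0→S3)
  step 9: S4  (read 1: S3→S4)
  step 10: S0  (read 2: S4→S0)

So i = 2, j = 4, giving x = w[0:2] = 10, y = w[2:4] = 11, z = w[4:10] = 222212.
Check: |xy| = 4 ≤ 6 and |y| = 2 ≥ 1. Reading y takes D from S2 back to S2, so every xyⁱz is accepted.
Pumping length from the standard proof: p = 6 (the number of states). The repeated state found above gives |xy| = j ≤ 6 and |y| = j − i ≥ 1.

11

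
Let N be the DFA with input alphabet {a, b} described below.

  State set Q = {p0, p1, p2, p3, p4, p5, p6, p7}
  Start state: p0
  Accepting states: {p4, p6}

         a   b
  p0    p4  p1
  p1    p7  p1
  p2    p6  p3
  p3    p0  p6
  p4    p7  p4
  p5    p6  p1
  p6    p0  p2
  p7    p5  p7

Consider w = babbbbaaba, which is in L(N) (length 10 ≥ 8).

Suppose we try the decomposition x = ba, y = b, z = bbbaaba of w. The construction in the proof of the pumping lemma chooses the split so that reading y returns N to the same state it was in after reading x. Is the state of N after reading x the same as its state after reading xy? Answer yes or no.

yes

Run of N on the first 3 characters of w = b a b:
  step 0: p0  (start)
  step 1: p1  (read b: p0→p1)
  step 2: p7  (read a: p1→p7)
  step 3: p7  (read b: p7→p7)

After x (step 2): p7. After xy (step 3): p7.
They match, so y = b drives N around a cycle from p7 back to itself; pumping y any number of times keeps N in p7 before reading z, and xyⁱz ∈ L(N) for every i ≥ 0.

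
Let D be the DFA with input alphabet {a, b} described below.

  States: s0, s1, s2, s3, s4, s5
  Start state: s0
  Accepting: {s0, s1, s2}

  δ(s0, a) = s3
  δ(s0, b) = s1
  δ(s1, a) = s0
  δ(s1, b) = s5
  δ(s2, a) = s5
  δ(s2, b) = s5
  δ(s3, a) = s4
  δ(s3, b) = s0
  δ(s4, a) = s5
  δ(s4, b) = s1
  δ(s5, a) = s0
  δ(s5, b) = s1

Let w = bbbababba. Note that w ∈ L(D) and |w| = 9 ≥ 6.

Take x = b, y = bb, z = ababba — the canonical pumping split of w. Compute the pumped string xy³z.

xy^3z = b·bb·bb·bb·ababba = bbbbbbbababba.
Reading y = bb takes D from s1 back to s1, so after x·y·y·y the machine is still in s1, and z then leads to the accepting state s0. Hence bbbbbbbababba ∈ L(D).

bbbbbbbababba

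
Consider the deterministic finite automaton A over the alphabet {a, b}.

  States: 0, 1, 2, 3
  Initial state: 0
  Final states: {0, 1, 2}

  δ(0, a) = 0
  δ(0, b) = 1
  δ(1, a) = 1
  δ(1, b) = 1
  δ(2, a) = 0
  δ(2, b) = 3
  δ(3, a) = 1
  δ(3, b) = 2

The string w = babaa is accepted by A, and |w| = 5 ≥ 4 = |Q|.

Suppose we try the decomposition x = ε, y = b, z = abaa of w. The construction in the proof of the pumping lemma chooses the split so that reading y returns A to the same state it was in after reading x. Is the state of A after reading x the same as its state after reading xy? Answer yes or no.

no

State sequence: 0 -b-> 1

After x (step 0): 0. After xy (step 1): 1.
They differ (0 ≠ 1), so y is not a cycle from the state after x; this split is not the one the pumping-lemma construction produces, and pumping y need not keep the string in L(A).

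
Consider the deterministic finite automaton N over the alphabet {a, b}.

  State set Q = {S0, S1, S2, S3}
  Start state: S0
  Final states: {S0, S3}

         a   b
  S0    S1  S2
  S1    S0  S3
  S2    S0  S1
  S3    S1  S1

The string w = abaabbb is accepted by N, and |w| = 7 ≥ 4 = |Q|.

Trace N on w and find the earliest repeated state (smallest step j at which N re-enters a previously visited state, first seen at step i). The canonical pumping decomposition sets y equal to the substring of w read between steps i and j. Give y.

ba

State sequence: S0 -a-> S1 -b-> S3 -a-> S1 -a-> S0 -b-> S2 -b-> S1 -b-> S3
First repeat at step 3: S1 was already visited.

So i = 1, j = 3, giving x = w[0:1] = a, y = w[1:3] = ba, z = w[3:7] = abbb.
Check: |xy| = 3 ≤ 4 and |y| = 2 ≥ 1. Reading y takes N from S1 back to S1, so every xyⁱz is accepted.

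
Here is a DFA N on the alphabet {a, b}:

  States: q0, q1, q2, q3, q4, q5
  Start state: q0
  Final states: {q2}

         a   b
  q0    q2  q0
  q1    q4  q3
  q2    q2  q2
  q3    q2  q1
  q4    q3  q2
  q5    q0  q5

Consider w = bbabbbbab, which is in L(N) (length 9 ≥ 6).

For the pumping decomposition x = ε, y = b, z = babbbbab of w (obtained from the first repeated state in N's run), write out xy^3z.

xy^3z = ε·b·b·b·babbbbab = bbbbabbbbab.
Reading y = b takes N from q0 back to q0, so after x·y·y·y the machine is still in q0, and z then leads to the accepting state q2. Hence bbbbabbbbab ∈ L(N).

bbbbabbbbab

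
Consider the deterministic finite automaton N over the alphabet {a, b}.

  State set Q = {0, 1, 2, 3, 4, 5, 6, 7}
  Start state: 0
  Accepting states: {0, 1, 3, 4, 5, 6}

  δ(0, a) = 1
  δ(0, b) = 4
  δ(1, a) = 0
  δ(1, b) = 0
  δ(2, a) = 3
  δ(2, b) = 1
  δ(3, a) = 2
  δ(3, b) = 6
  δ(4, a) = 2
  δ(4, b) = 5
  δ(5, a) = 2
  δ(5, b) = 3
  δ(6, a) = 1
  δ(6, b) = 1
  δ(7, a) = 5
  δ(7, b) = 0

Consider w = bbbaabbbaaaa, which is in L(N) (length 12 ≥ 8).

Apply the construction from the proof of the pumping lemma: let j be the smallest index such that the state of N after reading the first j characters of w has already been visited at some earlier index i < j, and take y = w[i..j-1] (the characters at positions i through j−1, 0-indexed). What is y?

State sequence: 0 -b-> 4 -b-> 5 -b-> 3 -a-> 2 -a-> 3 -b-> 6 -b-> 1 -b-> 0 -a-> 1 -a-> 0 -a-> 1 -a-> 0
First repeat at step 5: 3 was already visited.

So i = 3, j = 5, giving x = w[0:3] = bbb, y = w[3:5] = aa, z = w[5:12] = bbbaaaa.
Check: |xy| = 5 ≤ 8 and |y| = 2 ≥ 1. Reading y takes N from 3 back to 3, so every xyⁱz is accepted.

aa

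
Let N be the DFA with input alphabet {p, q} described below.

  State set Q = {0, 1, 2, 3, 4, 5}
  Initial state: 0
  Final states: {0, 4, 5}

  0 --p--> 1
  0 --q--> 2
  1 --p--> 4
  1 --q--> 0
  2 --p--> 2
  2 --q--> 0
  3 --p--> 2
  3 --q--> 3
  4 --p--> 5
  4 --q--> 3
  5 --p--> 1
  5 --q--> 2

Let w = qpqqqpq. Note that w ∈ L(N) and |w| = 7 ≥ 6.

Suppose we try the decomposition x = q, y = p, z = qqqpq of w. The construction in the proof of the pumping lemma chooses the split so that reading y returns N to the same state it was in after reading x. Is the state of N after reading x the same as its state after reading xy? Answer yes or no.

State sequence: 0 -q-> 2 -p-> 2

After x (step 1): 2. After xy (step 2): 2.
They match, so y = p drives N around a cycle from 2 back to itself; pumping y any number of times keeps N in 2 before reading z, and xyⁱz ∈ L(N) for every i ≥ 0.

yes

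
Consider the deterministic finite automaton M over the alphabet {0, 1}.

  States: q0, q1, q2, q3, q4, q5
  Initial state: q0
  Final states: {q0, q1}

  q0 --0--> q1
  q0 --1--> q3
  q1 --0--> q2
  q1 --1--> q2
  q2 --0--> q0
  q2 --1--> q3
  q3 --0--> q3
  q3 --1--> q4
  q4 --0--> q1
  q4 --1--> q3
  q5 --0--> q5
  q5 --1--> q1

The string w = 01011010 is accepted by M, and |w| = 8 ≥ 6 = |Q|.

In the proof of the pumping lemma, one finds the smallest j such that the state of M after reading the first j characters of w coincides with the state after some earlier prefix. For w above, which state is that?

q0

Run of M on w = 0 1 0 1 1 0 1 0:
  step 0: q0  (start)
  step 1: q1  (read 0: q0→q1)
  step 2: q2  (read 1: q1→q2)
  step 3: q0  (read 0: q2→q0)   ← first repeat (q0 seen earlier)
  step 4: q3  (read 1: q0→q3)
  step 5: q4  (read 1: q3→q4)
  step 6: q1  (read 0: q4→q1)
  step 7: q2  (read 1: q1→q2)
  step 8: q0  (read 0: q2→q0)

The earliest repeat is at step j = 3: M is in q0, which it already visited at step i = 0.
With |Q| = 6, pigeonhole forces a state repeat no later than step 6; the substring read between the first and second visits to that state can be pumped.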